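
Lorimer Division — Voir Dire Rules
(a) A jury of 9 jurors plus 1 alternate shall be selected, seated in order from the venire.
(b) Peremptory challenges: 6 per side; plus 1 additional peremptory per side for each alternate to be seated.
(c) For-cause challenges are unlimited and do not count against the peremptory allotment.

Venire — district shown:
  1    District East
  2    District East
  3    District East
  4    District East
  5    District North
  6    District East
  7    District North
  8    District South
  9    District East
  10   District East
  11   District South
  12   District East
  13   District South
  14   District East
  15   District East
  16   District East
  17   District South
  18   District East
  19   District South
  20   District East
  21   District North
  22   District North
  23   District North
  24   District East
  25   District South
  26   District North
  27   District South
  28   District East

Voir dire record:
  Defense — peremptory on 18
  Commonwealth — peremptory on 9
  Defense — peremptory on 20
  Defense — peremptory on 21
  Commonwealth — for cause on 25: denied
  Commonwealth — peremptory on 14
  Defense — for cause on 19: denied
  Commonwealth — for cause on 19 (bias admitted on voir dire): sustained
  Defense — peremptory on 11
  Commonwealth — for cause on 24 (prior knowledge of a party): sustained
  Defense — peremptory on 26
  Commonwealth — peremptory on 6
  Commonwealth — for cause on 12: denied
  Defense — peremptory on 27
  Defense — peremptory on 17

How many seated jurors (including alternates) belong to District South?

2

Removed: #6, #9, #11, #14, #17, #18, #19, #20, #21, #24, #26, #27.
Seated (10 incl. alternates): #1, #2, #3, #4, #5, #7, #8, #10, #12, #13.
Of those, in District South: #8, #13 → 2.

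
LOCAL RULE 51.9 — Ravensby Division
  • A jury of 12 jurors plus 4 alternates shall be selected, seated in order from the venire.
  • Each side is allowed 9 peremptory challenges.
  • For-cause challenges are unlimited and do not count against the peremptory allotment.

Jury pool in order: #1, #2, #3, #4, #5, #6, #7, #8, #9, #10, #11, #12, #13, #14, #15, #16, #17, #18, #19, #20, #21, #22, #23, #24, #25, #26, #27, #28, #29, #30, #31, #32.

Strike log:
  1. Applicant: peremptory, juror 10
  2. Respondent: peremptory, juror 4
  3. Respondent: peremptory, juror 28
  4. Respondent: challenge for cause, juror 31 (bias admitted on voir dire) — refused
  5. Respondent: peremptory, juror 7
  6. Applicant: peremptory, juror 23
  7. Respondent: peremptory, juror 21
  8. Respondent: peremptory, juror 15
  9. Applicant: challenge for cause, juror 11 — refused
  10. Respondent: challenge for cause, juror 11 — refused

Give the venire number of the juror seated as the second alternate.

18

Removed: #4, #7, #10, #15, #21, #23, #28. (#11, #31 stay — for-cause denied.)
Seating in order: seats 1–12 → #1, #2, #3, #5, #6, #8, #9, #11, #12, #13, #14, #16; alternates → #17, #18, #19, #20.
So alternate 2 is #18.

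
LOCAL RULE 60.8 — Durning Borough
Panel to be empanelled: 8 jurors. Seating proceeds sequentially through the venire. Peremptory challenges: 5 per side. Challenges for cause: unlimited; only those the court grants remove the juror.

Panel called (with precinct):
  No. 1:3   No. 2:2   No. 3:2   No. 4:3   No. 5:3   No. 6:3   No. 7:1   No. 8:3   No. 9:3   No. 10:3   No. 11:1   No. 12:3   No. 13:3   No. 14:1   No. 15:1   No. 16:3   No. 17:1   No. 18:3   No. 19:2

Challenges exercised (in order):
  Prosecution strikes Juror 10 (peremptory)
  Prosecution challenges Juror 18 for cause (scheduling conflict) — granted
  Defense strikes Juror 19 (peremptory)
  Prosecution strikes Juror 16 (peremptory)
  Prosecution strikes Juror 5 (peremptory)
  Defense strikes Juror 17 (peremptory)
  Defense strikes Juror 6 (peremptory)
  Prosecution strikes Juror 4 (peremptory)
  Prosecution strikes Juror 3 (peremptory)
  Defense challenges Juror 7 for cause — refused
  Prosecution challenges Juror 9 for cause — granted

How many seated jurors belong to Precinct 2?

1

Removed: #3, #4, #5, #6, #9, #10, #16, #17, #18, #19.
Seated jurors 1–8: #1, #2, #7, #8, #11, #12, #13, #14.
Of those, in Precinct 2: #2 → 1.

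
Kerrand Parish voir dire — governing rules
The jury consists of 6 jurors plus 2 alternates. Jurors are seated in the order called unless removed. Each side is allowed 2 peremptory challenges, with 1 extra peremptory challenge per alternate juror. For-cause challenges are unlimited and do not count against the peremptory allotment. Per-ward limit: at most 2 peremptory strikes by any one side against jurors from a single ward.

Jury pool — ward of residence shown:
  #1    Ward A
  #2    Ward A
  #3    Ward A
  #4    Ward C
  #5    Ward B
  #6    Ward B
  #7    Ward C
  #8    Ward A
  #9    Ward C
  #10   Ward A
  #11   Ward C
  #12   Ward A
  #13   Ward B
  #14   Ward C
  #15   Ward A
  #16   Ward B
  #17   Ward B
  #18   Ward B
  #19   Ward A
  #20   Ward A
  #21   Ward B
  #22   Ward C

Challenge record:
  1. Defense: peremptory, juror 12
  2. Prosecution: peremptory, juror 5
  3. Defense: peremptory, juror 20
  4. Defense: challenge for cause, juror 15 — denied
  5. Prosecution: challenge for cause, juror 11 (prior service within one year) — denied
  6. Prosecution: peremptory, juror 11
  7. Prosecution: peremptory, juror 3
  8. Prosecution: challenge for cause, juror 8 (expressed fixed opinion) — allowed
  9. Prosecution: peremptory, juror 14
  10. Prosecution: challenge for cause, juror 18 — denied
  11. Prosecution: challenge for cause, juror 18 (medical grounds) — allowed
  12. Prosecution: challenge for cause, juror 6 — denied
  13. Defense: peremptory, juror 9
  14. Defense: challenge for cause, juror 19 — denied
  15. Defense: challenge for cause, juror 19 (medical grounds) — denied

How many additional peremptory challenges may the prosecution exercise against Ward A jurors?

0

Prosecution peremptories so far: #5, #11, #3, #14 — 4 of 4 used, 0 left overall.
Against Ward A: #3 — 1 used; per-ward cap 2 leaves 1.
Binding limit: min(0, 1) = 0.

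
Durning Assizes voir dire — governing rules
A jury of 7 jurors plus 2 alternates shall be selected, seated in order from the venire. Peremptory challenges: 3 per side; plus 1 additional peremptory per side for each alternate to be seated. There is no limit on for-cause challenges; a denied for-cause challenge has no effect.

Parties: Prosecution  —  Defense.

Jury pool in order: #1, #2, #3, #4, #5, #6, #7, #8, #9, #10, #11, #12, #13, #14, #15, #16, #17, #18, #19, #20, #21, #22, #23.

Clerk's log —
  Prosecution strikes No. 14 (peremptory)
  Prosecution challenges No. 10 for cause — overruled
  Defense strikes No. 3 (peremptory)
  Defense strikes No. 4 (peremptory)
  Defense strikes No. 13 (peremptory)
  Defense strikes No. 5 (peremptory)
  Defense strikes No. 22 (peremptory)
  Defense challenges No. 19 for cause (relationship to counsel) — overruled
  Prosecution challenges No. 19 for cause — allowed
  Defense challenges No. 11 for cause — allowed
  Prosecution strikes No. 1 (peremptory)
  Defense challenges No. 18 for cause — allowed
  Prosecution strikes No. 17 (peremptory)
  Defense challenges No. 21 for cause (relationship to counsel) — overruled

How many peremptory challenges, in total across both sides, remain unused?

2

Prosecution allotment: 3 base + 1 × 2 alternates = 5. Defense allotment: 3 base + 1 × 2 alternates = 5.
Prosecution peremptories used: #14, #1, #17 — 3 (for-cause on #10, #19 don't count).
Defense peremptories used: #3, #4, #13, #5, #22 — 5 (for-cause on #19, #11, #18, #21 don't count).
Remaining: (5 − 3) + (5 − 5) = 2.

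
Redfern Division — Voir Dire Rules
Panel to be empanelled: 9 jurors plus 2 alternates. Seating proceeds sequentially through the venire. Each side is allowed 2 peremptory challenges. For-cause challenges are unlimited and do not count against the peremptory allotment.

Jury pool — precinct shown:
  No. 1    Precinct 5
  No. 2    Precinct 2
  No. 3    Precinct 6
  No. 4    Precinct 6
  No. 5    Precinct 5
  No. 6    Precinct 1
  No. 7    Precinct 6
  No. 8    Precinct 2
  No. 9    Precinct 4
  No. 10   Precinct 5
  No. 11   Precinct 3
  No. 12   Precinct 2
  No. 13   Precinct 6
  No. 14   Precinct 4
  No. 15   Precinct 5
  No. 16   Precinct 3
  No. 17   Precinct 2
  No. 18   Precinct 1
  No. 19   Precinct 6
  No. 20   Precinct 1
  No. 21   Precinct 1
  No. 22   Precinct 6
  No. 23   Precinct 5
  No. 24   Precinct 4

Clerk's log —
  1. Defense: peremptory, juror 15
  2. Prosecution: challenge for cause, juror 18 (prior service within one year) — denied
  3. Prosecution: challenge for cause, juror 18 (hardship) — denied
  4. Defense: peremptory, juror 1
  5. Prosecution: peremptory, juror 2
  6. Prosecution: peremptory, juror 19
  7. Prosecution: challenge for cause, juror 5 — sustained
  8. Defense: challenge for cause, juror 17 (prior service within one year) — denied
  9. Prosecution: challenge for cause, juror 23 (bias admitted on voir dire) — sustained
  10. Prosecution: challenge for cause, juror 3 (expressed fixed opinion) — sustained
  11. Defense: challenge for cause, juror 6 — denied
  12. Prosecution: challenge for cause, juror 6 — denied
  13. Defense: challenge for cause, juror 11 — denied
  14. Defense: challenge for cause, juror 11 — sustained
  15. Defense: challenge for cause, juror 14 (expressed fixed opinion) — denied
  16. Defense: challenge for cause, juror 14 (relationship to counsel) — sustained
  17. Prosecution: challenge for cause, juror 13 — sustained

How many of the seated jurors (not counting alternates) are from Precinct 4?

Removed: #1, #2, #3, #5, #11, #13, #14, #15, #19, #23.
Seated jurors 1–9: #4, #6, #7, #8, #9, #10, #12, #16, #17 (alternates #18, #20 not counted).
Of those, in Precinct 4: #9 → 1.

1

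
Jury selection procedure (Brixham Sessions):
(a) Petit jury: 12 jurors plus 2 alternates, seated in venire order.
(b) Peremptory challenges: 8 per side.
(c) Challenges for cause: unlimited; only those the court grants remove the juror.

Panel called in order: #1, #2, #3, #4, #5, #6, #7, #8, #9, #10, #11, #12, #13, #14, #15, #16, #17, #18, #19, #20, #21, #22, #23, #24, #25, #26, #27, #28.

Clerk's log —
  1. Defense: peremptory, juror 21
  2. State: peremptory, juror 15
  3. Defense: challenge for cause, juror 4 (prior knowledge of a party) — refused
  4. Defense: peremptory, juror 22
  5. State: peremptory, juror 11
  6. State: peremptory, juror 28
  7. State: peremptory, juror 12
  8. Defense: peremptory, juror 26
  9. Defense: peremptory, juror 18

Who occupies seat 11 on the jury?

Removed: #11, #12, #15, #18, #21, #22, #26, #28. (#4 stays — for-cause denied.)
Seating in order: seats 1–12 → #1, #2, #3, #4, #5, #6, #7, #8, #9, #10, #13, #14; alternates → #16, #17.
So seat 11 is #13.

13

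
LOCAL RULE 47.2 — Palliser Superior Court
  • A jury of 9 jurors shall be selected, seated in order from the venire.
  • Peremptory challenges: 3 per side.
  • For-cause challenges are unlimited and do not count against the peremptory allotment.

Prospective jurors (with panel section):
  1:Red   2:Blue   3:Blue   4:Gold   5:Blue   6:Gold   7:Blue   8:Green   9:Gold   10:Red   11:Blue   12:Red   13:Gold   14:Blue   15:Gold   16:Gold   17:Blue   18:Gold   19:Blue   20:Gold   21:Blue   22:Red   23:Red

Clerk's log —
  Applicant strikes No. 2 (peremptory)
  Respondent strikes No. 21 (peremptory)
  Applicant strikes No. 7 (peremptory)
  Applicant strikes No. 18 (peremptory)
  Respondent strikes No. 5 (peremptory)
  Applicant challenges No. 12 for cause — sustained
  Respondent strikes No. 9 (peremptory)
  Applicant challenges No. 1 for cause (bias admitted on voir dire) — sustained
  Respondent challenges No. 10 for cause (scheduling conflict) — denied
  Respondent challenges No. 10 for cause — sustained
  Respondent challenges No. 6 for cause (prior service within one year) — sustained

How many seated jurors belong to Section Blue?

Removed: #1, #2, #5, #6, #7, #9, #10, #12, #18, #21.
Seated jurors 1–9: #3, #4, #8, #11, #13, #14, #15, #16, #17.
Of those, in Section Blue: #3, #11, #14, #17 → 4.

4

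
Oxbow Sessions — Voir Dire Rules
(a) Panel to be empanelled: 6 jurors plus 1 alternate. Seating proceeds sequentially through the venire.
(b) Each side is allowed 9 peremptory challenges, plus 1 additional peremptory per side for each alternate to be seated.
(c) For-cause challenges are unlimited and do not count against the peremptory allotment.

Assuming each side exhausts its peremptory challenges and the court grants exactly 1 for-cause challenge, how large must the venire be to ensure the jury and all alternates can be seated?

Seats to fill: 6 + 1 alternates = 7.
Peremptories: 9 + 1×1 = 10 per side × 2 sides = 20.
For-cause removals: 1.
Minimum venire: 7 + 20 + 1 = 28.

28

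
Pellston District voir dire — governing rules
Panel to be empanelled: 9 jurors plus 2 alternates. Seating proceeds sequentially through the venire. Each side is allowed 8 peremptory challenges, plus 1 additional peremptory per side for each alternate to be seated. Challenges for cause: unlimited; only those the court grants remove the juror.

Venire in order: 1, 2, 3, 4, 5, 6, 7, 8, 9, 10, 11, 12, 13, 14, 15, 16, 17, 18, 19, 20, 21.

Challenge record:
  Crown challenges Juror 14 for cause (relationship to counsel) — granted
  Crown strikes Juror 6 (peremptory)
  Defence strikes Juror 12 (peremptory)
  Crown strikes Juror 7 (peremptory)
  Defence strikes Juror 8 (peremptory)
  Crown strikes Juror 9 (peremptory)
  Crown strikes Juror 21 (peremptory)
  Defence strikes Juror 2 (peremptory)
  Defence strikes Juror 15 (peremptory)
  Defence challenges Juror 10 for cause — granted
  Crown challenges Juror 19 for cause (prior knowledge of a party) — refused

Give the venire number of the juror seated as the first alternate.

Removed: #2, #6, #7, #8, #9, #10, #12, #14, #15, #21. (#19 stays — for-cause denied.)
Seating in order: seats 1–9 → #1, #3, #4, #5, #11, #13, #16, #17, #18; alternates → #19, #20.
So alternate 1 is #19.

19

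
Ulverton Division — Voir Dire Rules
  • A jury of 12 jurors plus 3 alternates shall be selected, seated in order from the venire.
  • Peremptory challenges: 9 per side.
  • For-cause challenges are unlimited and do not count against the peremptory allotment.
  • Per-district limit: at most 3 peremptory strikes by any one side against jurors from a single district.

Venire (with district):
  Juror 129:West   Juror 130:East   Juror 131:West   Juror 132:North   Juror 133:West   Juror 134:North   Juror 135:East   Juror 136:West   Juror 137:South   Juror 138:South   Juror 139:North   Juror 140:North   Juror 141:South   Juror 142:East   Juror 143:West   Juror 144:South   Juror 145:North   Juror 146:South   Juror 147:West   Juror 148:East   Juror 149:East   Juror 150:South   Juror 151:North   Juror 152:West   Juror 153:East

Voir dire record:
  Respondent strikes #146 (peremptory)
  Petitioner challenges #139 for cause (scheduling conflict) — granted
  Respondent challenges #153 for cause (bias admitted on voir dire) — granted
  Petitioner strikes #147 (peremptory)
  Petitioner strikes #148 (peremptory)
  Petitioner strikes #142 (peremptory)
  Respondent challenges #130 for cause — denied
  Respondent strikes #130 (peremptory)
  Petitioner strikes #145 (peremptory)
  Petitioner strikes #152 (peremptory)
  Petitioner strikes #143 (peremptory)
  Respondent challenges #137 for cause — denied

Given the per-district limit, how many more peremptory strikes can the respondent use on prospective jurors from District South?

Respondent peremptories so far: #146, #130 — 2 of 9 used, 7 left overall.
Against District South: #146 — 1 used; per-district cap 3 leaves 2.
Binding limit: min(7, 2) = 2.

2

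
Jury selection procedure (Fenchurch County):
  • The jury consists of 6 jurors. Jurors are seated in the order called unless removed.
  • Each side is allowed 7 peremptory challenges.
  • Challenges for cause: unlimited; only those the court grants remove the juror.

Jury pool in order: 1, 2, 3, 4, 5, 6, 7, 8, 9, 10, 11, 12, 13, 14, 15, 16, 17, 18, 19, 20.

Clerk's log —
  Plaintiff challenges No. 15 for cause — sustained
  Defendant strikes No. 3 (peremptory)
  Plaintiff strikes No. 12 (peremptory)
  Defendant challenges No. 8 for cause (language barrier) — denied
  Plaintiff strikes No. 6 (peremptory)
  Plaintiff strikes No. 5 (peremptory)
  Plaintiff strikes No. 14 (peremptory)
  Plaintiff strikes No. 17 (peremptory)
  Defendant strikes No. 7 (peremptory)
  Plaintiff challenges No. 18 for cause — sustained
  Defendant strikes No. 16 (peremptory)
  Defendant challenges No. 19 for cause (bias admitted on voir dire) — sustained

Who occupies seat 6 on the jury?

Removed: #3, #5, #6, #7, #12, #14, #15, #16, #17, #18, #19. (#8 stays — for-cause denied.)
Seating in order: seats 1–6 → #1, #2, #4, #8, #9, #10.
So seat 6 is #10.

10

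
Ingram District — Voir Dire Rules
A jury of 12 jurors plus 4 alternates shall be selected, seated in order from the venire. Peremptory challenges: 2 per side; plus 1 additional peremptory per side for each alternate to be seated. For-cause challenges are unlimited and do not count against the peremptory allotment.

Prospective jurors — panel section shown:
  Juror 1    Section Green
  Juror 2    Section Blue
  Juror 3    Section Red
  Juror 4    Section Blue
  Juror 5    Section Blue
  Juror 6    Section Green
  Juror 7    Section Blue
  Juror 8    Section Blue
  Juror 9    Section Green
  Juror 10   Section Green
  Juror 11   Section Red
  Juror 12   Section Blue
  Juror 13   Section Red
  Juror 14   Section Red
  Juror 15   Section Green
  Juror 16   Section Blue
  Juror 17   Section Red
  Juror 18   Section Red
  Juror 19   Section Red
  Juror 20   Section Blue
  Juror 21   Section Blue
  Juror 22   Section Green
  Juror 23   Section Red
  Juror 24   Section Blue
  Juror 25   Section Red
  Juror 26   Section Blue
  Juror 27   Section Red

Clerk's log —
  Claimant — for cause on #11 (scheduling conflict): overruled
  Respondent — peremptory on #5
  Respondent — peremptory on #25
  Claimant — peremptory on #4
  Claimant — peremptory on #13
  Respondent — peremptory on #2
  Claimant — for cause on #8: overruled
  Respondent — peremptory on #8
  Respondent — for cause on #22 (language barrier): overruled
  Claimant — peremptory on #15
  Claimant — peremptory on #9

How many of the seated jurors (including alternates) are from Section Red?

7

Removed: #2, #4, #5, #8, #9, #13, #15, #25.
Seated (16 incl. alternates): #1, #3, #6, #7, #10, #11, #12, #14, #16, #17, #18, #19, #20, #21, #22, #23.
Of those, in Section Red: #3, #11, #14, #17, #18, #19, #23 → 7.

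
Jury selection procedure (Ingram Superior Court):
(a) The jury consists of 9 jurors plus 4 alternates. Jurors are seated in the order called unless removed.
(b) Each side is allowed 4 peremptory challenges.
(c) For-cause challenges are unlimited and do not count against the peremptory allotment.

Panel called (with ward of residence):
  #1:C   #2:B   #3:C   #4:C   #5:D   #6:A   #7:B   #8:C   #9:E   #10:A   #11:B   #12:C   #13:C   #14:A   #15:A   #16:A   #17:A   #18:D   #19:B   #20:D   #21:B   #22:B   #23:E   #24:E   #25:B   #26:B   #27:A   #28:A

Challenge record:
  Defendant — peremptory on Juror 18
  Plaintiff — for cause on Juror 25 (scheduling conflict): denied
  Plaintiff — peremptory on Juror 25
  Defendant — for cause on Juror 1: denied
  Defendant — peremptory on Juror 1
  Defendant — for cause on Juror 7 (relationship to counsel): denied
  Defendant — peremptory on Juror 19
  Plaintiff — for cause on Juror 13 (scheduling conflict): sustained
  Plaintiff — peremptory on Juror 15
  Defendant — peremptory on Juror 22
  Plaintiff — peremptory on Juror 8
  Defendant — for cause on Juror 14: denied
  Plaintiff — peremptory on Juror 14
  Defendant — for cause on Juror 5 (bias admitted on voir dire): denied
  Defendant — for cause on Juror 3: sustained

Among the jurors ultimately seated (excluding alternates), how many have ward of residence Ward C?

Removed: #1, #3, #8, #13, #14, #15, #18, #19, #22, #25.
Seated jurors 1–9: #2, #4, #5, #6, #7, #9, #10, #11, #12 (alternates #16, #17, #20, #21 not counted).
Of those, in Ward C: #4, #12 → 2.

2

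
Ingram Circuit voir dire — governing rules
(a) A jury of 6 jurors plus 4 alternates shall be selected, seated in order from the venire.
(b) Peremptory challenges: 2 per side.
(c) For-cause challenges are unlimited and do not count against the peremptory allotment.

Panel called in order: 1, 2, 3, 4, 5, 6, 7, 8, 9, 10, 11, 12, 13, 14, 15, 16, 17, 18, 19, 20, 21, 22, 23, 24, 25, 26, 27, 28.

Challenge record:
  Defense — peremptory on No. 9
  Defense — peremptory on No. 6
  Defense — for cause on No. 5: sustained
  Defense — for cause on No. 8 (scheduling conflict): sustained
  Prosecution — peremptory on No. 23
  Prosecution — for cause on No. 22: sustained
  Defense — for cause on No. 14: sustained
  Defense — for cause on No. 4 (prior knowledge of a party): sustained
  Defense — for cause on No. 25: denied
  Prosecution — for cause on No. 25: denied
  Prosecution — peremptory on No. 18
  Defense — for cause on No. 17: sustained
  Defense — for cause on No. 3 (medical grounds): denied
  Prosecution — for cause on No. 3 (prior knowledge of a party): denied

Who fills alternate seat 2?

Removed: #4, #5, #6, #8, #9, #14, #17, #18, #22, #23. (#3, #25 stay — for-cause denied.)
Filling seats in venire order through position 8: #1, #2, #3, #7, #10, #11, #12, #13.
So alternate 2 is #13.

13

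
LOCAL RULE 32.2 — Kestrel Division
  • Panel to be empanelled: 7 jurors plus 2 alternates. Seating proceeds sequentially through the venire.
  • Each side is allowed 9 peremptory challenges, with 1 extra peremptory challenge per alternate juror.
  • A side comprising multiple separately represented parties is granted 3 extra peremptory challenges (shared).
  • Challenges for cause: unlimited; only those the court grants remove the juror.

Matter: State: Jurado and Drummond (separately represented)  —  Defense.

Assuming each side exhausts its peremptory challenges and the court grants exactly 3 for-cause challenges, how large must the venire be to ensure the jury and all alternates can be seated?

Seats to fill: 7 + 2 alternates = 9.
Peremptories — State: 9 + 1×2 + 3 = 14; Defense: 9 + 1×2 = 11; total 25.
For-cause removals: 3.
Minimum venire: 9 + 25 + 3 = 37.

37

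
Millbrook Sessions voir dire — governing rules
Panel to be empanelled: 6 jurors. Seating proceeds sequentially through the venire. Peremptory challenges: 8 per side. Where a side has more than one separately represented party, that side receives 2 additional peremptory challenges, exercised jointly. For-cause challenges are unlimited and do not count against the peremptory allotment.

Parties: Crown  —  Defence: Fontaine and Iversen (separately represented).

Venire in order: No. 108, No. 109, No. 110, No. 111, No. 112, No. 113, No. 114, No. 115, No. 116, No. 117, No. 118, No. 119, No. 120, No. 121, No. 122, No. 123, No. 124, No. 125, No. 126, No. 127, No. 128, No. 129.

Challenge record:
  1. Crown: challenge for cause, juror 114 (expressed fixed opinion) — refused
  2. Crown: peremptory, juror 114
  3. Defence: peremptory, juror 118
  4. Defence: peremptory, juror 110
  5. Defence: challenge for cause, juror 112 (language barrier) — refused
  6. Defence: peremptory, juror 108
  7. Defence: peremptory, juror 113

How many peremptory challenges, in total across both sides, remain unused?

13

Crown allotment: 8. Defence allotment: 8 base + 2 multi-party = 10.
Crown peremptories used: #114 — 1 (the for-cause on #114 doesn't count).
Defence peremptories used: #118, #110, #108, #113 — 4 (the for-cause on #112 doesn't count).
Remaining: (8 − 1) + (10 − 4) = 13.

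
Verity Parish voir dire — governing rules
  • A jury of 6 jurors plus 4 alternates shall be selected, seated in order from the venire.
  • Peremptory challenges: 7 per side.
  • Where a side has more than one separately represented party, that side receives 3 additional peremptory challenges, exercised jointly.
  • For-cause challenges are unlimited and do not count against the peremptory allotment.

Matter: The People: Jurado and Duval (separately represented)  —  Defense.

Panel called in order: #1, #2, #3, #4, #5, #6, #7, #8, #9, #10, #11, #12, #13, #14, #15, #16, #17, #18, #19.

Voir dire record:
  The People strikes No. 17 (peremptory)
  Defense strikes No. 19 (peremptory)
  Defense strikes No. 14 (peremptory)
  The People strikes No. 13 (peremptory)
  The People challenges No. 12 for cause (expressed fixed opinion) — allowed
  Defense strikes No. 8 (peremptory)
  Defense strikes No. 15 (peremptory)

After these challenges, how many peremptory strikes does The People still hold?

8

The People allotment: 7 base + 3 multi-party = 10.
The People peremptories used: #17, #13 — 2 (the for-cause on #12 doesn't count).
Remaining: 10 − 2 = 8.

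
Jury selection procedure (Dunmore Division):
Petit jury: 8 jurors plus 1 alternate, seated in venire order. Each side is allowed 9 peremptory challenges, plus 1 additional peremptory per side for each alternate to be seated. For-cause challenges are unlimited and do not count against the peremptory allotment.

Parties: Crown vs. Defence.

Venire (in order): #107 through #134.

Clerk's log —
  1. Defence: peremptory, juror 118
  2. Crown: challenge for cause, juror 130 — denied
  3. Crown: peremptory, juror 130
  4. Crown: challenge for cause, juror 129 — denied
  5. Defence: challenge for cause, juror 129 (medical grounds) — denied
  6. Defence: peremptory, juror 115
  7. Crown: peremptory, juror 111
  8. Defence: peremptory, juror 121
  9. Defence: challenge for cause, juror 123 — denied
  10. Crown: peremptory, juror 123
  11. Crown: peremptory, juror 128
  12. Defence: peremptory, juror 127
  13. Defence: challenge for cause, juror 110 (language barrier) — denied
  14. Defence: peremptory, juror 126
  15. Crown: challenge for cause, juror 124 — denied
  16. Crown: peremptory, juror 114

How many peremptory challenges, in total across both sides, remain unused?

Crown allotment: 9 base + 1 × 1 alternate = 10. Defence allotment: 9 base + 1 × 1 alternate = 10.
Crown peremptories used: #130, #111, #123, #128, #114 — 5 (for-cause on #130, #129, #124 don't count).
Defence peremptories used: #118, #115, #121, #127, #126 — 5 (for-cause on #129, #123, #110 don't count).
Remaining: (10 − 5) + (10 − 5) = 10.

10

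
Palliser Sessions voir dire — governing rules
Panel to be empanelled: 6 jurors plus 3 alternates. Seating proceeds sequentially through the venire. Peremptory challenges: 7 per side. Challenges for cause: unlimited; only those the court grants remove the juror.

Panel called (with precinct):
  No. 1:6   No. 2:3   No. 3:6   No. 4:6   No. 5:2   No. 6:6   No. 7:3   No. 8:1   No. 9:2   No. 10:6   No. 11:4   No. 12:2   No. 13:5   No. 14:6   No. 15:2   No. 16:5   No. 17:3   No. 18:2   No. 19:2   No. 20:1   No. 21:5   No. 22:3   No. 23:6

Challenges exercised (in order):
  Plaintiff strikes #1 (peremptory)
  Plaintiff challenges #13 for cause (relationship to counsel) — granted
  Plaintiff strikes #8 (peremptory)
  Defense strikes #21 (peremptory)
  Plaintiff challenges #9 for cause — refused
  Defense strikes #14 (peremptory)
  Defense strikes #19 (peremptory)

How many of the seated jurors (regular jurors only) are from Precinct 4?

0

Removed: #1, #8, #13, #14, #19, #21.
Seated jurors 1–6: #2, #3, #4, #5, #6, #7 (alternates #9, #10, #11 not counted).
None of those are in Precinct 4 → 0.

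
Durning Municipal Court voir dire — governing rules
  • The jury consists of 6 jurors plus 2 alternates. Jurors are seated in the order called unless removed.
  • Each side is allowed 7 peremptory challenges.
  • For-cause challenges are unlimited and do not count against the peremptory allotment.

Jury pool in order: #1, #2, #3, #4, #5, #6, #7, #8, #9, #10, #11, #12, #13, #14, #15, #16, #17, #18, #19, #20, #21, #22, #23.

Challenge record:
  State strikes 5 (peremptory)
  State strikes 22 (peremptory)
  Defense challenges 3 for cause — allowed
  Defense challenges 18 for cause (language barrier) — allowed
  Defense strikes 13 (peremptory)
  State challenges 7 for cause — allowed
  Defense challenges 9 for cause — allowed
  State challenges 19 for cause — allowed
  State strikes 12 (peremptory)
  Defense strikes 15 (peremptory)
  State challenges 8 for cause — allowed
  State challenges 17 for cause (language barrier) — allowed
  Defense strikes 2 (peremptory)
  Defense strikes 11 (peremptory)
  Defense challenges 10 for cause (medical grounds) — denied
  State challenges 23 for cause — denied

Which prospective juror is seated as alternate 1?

20

Removed: #2, #3, #5, #7, #8, #9, #11, #12, #13, #15, #17, #18, #19, #22. (#10, #23 stay — for-cause denied.)
Seating in order: seats 1–6 → #1, #4, #6, #10, #14, #16; alternates → #20, #21.
So alternate 1 is #20.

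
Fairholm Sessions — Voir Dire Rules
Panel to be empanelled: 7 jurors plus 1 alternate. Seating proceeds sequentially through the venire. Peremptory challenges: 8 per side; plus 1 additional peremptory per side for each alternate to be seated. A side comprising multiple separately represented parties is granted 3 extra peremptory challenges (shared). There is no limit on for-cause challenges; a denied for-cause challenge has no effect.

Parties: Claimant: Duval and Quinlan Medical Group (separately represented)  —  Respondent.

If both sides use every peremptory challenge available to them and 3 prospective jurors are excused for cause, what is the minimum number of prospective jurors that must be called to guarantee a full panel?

32

Seats to fill: 7 + 1 alternates = 8.
Peremptories — Claimant: 8 + 1×1 + 3 = 12; Respondent: 8 + 1×1 = 9; total 21.
For-cause removals: 3.
Minimum venire: 8 + 21 + 3 = 32.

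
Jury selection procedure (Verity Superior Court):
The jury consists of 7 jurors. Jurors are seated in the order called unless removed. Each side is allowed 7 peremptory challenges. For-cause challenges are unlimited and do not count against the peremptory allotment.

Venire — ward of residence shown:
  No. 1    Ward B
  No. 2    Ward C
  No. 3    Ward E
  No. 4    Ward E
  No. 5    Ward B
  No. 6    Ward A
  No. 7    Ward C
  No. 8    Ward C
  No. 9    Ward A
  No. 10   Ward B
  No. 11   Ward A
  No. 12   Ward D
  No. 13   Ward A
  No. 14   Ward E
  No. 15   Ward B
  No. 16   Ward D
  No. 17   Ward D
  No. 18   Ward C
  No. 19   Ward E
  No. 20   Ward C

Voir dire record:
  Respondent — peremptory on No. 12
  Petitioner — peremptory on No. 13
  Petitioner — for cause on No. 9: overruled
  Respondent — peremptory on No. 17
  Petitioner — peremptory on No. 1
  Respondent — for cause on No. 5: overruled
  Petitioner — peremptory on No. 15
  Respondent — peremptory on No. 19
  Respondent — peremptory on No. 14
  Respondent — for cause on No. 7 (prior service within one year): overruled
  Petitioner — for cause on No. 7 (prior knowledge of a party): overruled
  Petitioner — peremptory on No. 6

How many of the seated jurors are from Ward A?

1

Removed: #1, #6, #12, #13, #14, #15, #17, #19.
Seated jurors 1–7: #2, #3, #4, #5, #7, #8, #9.
Of those, in Ward A: #9 → 1.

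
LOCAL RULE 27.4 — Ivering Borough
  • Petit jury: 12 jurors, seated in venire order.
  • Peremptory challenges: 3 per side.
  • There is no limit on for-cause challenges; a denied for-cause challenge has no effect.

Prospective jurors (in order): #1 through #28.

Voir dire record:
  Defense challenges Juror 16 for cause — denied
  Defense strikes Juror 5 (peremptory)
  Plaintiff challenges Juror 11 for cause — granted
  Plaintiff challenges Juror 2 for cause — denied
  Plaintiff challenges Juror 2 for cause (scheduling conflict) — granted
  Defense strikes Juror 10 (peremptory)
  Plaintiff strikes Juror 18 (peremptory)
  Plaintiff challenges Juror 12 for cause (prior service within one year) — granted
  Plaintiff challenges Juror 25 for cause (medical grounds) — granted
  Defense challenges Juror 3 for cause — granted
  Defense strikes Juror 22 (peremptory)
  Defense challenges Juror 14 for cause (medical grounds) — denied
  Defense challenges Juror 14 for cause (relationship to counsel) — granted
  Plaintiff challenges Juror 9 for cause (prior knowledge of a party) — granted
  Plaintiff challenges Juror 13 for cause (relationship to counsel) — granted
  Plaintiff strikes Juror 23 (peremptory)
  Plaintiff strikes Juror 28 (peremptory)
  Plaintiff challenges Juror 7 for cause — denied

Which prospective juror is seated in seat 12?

24

Removed: #2, #3, #5, #9, #10, #11, #12, #13, #14, #18, #22, #23, #25, #28. (#7, #16 stay — for-cause denied.)
Seating in order: seats 1–12 → #1, #4, #6, #7, #8, #15, #16, #17, #19, #20, #21, #24.
So seat 12 is #24.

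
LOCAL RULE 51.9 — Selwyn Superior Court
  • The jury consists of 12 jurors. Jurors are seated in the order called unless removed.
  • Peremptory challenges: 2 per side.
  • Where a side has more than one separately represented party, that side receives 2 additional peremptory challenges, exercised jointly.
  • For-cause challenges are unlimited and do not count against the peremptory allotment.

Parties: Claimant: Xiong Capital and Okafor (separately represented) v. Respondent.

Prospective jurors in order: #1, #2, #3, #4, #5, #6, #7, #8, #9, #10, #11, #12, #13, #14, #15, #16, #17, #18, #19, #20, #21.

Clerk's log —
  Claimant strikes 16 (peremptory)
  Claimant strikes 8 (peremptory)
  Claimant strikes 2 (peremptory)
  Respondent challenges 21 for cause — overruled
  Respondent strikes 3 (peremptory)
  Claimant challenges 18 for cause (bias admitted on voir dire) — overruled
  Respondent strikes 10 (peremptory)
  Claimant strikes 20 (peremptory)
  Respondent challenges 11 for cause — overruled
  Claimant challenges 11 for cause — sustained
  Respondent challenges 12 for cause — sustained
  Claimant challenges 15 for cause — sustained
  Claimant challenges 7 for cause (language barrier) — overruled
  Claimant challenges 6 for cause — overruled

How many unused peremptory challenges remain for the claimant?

Claimant allotment: 2 base + 2 multi-party = 4.
Claimant peremptories used: #16, #8, #2, #20 — 4 (for-cause on #18, #11, #15, #7, #6 don't count).
Remaining: 4 − 4 = 0.

0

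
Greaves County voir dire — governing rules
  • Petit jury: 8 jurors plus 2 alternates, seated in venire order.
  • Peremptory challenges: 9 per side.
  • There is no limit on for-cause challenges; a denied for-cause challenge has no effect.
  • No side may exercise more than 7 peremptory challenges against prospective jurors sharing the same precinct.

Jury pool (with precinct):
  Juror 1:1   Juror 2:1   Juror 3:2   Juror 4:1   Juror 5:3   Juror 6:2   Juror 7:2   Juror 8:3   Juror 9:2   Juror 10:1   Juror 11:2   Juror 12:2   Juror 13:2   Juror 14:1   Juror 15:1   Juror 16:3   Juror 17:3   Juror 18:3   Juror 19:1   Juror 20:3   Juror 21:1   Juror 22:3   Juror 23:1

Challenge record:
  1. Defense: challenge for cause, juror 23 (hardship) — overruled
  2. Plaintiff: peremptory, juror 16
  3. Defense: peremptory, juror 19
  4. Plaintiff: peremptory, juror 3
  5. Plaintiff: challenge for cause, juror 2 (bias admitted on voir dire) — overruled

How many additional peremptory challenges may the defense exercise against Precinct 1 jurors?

Defense peremptories so far: #19 — 1 of 9 used, 8 left overall.
Against Precinct 1: #19 — 1 used; per-precinct cap 7 leaves 6.
Binding limit: min(8, 6) = 6.

6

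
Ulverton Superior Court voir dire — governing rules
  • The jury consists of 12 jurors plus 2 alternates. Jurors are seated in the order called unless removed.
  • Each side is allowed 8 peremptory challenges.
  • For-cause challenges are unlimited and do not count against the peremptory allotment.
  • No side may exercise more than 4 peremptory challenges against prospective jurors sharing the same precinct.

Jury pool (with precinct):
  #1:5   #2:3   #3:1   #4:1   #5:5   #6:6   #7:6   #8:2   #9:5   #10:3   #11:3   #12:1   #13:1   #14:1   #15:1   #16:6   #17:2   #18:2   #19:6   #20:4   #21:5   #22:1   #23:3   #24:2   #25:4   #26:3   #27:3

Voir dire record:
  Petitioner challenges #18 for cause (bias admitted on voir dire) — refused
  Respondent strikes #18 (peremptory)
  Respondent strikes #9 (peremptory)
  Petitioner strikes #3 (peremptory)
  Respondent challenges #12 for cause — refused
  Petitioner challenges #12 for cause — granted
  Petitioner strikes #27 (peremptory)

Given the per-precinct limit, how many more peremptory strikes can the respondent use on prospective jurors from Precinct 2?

Respondent peremptories so far: #18, #9 — 2 of 8 used, 6 left overall.
Against Precinct 2: #18 — 1 used; per-precinct cap 4 leaves 3.
Binding limit: min(6, 3) = 3.

3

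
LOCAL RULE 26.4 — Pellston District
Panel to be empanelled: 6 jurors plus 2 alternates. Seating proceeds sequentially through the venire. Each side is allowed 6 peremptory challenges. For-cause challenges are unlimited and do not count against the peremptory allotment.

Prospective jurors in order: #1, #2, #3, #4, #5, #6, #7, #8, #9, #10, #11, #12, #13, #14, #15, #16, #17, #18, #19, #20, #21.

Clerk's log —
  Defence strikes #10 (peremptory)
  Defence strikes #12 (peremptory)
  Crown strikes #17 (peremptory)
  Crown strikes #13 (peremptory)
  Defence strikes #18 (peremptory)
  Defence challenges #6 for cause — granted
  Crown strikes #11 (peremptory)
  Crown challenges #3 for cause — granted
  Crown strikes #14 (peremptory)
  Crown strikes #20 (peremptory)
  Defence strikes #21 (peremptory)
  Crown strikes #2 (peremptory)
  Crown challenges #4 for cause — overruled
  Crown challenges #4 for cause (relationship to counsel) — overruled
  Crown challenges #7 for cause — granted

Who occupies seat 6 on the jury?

15

Removed: #2, #3, #6, #7, #10, #11, #12, #13, #14, #17, #18, #20, #21. (#4 stays — for-cause denied.)
Seating in order: seats 1–6 → #1, #4, #5, #8, #9, #15; alternates → #16, #19.
So seat 6 is #15.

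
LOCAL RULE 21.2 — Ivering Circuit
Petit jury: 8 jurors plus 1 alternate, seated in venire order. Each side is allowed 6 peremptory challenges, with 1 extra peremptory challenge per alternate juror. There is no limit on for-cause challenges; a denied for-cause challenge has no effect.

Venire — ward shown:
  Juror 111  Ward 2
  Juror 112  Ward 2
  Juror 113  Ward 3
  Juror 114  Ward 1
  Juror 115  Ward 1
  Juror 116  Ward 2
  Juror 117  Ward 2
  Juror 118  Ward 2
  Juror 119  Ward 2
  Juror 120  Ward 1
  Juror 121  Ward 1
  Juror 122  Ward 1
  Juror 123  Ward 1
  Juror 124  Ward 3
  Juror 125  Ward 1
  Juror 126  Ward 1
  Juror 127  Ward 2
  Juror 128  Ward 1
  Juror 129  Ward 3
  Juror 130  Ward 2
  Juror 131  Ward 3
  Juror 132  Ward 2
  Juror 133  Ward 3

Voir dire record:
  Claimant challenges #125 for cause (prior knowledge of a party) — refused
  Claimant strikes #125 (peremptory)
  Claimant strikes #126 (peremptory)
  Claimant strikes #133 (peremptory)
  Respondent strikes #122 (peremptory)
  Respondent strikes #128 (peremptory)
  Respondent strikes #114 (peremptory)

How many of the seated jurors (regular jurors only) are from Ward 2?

Removed: #114, #122, #125, #126, #128, #133.
Seated jurors 1–8: #111, #112, #113, #115, #116, #117, #118, #119 (alternates #120 not counted).
Of those, in Ward 2: #111, #112, #116, #117, #118, #119 → 6.

6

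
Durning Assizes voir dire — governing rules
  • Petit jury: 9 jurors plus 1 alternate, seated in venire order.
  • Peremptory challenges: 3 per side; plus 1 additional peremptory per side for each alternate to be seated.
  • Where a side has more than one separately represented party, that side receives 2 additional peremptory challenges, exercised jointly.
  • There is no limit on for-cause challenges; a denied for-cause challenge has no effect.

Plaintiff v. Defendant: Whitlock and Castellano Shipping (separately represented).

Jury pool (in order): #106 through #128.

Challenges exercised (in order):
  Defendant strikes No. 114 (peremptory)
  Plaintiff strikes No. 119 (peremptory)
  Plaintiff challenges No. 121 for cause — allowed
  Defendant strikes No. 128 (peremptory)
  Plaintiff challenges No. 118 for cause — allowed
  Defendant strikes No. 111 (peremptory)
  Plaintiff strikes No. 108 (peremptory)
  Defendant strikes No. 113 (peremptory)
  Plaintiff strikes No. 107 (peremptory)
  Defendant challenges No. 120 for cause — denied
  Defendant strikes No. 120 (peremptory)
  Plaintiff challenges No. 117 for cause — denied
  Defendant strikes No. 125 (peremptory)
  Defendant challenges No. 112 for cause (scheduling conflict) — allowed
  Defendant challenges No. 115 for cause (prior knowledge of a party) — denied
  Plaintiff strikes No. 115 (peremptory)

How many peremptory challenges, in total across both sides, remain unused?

0

Plaintiff allotment: 3 base + 1 × 1 alternate = 4. Defendant allotment: 3 base + 1 × 1 alternate + 2 multi-party = 6.
Plaintiff peremptories used: #119, #108, #107, #115 — 4 (for-cause on #121, #118, #117 don't count).
Defendant peremptories used: #114, #128, #111, #113, #120, #125 — 6 (for-cause on #120, #112, #115 don't count).
Remaining: (4 − 4) + (6 − 6) = 0.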